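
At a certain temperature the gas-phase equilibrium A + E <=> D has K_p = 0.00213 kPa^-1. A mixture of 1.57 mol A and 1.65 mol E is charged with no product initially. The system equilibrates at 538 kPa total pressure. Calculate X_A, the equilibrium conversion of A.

X = 0.325

Let X = conversion of A (basis 1.57 mol A); extent of reaction ξ = 1.57X.
Species balance: n_A = 1.57 − 1.57X; n_E = 1.65 − 1.57X; n_D = 1.57X.
n_T = Σnᵢ = 3.22 − 1.57X.
With p_i = (n_i/n_T)P, K_p = p_D / (p_A p_E).
This yields a degree-2 equation in X; solving on (0,1), X = 0.325.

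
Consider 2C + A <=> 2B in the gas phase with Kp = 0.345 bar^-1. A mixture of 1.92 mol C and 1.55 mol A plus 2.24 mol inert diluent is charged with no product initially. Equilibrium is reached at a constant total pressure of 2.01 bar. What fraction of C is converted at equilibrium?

Let X = conversion of C (basis 1.92 mol C); extent of reaction ξ = 0.96X.
Moles: n_C = 1.92 − 1.92X; n_A = 1.55 − 0.96X; n_B = 1.92X; n_I = 2.24 (inert).
n_T = Σnᵢ = 5.71 − 0.96X.
y_i = n_i/n_T, p_i = y_i·P. Kp = p_B^2 / (p_C^2 p_A).
Setting this equal to 0.345 bar^-1 and taking the physical root (0 < X < 1) gives X = 0.287.

X = 0.287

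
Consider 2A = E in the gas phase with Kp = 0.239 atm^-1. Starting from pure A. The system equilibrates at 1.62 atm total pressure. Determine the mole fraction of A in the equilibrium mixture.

y_A = 0.770

Basis: 1 mol A initially; let X = conversion of A. Extent ξ = 0.5X.
Mole table: n_A = 1 − X; n_E = 0.5X.
Total moles n_T = 1 − 0.5X.
With p_i = (n_i/n_T)P, Kp = p_E / (p_A^2).
Substituting and setting equal to 0.239 atm^-1 gives a polynomial in X; the root in (0,1) is X = 0.374.
Then n_A = 0.626, n_T = 0.813, so y_A = 0.770.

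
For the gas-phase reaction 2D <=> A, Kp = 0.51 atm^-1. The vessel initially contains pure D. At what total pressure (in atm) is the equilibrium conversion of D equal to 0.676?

Let X = conversion of D (basis 1 mol D); extent of reaction ξ = 0.5X.
Mole table: n_D = 1 − X; n_A = 0.5X.
Summing: n_T = 1 − 0.5X.
Kp = p_A / (p_D^2) with p_i = (n_i/n_T)·P.
At X = 0.676: the mole-fraction product g(X) = Π y_i^ν_i = 2.131. Since Kp = g(X)·P^{-1}, P = (g/Kp)^(1/1) = (2.131/0.51)^(1/1) = 4.18 atm.

P = 4.18 atm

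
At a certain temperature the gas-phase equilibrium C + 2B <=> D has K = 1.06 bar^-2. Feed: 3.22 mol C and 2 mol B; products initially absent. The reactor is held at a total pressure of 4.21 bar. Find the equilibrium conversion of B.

Let X = conversion of B (basis 2 mol B); extent of reaction ξ = X.
Mole table: n_C = 3.22 − X; n_B = 2 − 2X; n_D = X.
Total moles n_T = 5.22 − 2X.
Mole fractions y_i = n_i/n_T; K = p_D / (p_C p_B^2) with p_i = y_i·P.
Equating to 1.06 bar^-2 and solving on 0 < X < 1: X = 0.763.

X = 0.763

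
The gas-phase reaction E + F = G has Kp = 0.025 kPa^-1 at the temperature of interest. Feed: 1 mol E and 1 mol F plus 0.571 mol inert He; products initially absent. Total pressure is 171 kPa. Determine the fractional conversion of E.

Let X = conversion of E (basis 1 mol E); extent of reaction ξ = X.
Mole table: n_E = 1 − X; n_F = 1 − X; n_G = X; n_I = 0.571 (inert).
n_T = Σnᵢ = 2.57 − X.
With p_i = (n_i/n_T)P, Kp = p_G / (p_E p_F).
Setting this equal to 0.025 kPa^-1 and taking the physical root (0 < X < 1) gives X = 0.506.

X = 0.506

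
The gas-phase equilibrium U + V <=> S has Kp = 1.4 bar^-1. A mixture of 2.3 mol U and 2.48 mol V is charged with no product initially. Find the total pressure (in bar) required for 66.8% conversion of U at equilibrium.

P = 4.94 bar

Let X = conversion of U (basis 2.3 mol U); extent of reaction ξ = 2.3X.
Moles: n_U = 2.3 − 2.3X; n_V = 2.48 − 2.3X; n_S = 2.3X.
n_T = Σnᵢ = 4.78 − 2.3X.
Kp = p_S / (p_U p_V) with p_i = (n_i/n_T)·P.
At X = 0.668: the mole-fraction product g(X) = Π y_i^ν_i = 6.916. Since Kp = g(X)·P^{-1}, P = (g/Kp)^(1/1) = (6.916/1.4)^(1/1) = 4.94 bar.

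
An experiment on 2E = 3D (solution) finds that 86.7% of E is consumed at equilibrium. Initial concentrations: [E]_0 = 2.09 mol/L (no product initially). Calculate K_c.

Let X = conversion of E.
Concentrations: [E] = 2.09 − 2.09X; [D] = 3.13X.
At X = 0.867: [E] = 0.278, [D] = 2.72.
K_c = [D]^3 / ([E]^2) = 260 mol/L.

K_c = 260 mol/L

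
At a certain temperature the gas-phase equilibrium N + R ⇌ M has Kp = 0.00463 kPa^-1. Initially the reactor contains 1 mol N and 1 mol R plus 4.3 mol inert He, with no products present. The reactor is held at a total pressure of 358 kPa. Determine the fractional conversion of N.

Take 1 mol N as basis and let X be its fractional conversion, so ξ = X.
At extent ξ: n_N = 1 − X; n_R = 1 − X; n_M = X; n_I = 4.3 (inert).
n_T = Σnᵢ = 6.3 − X.
Mole fractions y_i = n_i/n_T; Kp = p_M / (p_N p_R) with p_i = y_i·P.
This yields a degree-2 equation in X; solving on (0,1), X = 0.181.

X = 0.181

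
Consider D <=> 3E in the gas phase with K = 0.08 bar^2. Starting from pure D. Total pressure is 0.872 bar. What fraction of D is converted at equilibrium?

X = 0.181

Basis: 1 mol D initially; let X = conversion of D. Extent ξ = X.
Species balance: n_D = 1 − X; n_E = 3X.
n_T = Σnᵢ = 1 + 2X.
Mole fractions y_i = n_i/n_T; K = p_E^3 / (p_D) with p_i = y_i·P.
Substituting and setting equal to 0.08 bar^2 gives a polynomial in X; the root in (0,1) is X = 0.181.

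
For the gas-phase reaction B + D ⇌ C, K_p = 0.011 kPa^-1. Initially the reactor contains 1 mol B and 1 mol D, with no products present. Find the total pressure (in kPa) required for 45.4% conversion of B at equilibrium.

P = 214 kPa

Let X = conversion of B (basis 1 mol B); extent of reaction ξ = X.
Moles: n_B = 1 − X; n_D = 1 − X; n_C = X.
Total moles n_T = 2 − X.
K_p = p_C / (p_B p_D) with p_i = (n_i/n_T)·P.
At X = 0.454: the mole-fraction product g(X) = Π y_i^ν_i = 2.354. Since K_p = g(X)·P^{-1}, P = (g/K_p)^(1/1) = (2.354/0.011)^(1/1) = 214 kPa.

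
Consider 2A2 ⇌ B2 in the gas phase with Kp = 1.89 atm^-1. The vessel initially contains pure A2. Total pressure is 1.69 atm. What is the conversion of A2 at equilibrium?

X = 0.731

Take 1 mol A2 as basis and let X be its fractional conversion, so ξ = 0.5X.
Moles: n_A2 = 1 − X; n_B2 = 0.5X.
Summing: n_T = 1 − 0.5X.
With p_i = (n_i/n_T)P, Kp = p_B2 / (p_A2^2).
Substituting and setting equal to 1.89 atm^-1 gives a polynomial in X; the root in (0,1) is X = 0.731.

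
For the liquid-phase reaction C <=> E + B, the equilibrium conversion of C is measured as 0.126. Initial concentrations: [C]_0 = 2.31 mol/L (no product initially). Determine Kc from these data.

Let X = conversion of C.
Concentrations: [C] = 2.31 − 2.31X; [E] = 2.31X; [B] = 2.31X.
At X = 0.126: [C] = 2.02, [E] = 0.291, [B] = 0.291.
Kc = [E] [B] / ([C]) = 0.042 mol/L.

Kc = 0.042 mol/L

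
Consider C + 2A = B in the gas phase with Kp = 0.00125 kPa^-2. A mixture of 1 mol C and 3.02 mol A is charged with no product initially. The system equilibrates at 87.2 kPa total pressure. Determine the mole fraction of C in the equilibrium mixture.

Basis: 1 mol C initially; let X = conversion of C. Extent ξ = X.
Moles: n_C = 1 − X; n_A = 3.02 − 2X; n_B = X.
Total moles n_T = 4.02 − 2X.
y_i = n_i/n_T, p_i = y_i·P. Kp = p_B / (p_C p_A^2).
Setting this equal to 0.00125 kPa^-2 and taking the physical root (0 < X < 1) gives X = 0.772.
Then n_C = 0.228, n_T = 2.48, so y_C = 0.092.

y_C = 0.092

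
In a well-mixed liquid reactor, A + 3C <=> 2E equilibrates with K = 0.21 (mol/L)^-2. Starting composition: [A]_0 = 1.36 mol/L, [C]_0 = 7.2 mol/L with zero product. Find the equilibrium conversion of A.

X = 0.770

Let X = conversion of A; extent ξ = 1.36·X mol/L.
Concentrations: [A] = 1.36 − 1.36X; [C] = 7.2 − 4.08X; [E] = 2.72X.
K = [E]^2 / ([A] [C]^3).
This equals 0.21 at X = 0.770 (the root in 0 < X < 1).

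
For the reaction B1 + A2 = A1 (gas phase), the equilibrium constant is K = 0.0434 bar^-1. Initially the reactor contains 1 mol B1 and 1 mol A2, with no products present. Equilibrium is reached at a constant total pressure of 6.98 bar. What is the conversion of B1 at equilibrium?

X = 0.124

Let X = conversion of B1 (basis 1 mol B1); extent of reaction ξ = X.
Moles: n_B1 = 1 − X; n_A2 = 1 − X; n_A1 = X.
Total moles n_T = 2 − X.
Mole fractions y_i = n_i/n_T; K = p_A1 / (p_B1 p_A2) with p_i = y_i·P.
Equating to 0.0434 bar^-1 and solving on 0 < X < 1: X = 0.124.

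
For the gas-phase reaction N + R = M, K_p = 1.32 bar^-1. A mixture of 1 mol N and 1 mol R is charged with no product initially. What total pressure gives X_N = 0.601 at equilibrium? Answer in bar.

P = 4 bar

Basis: 1 mol N initially; let X = conversion of N. Extent ξ = X.
Mole table: n_N = 1 − X; n_R = 1 − X; n_M = X.
n_T = Σnᵢ = 2 − X.
K_p = p_M / (p_N p_R) with p_i = (n_i/n_T)·P.
At X = 0.601: the mole-fraction product g(X) = Π y_i^ν_i = 5.281. Since K_p = g(X)·P^{-1}, P = (g/K_p)^(1/1) = (5.281/1.32)^(1/1) = 4 bar.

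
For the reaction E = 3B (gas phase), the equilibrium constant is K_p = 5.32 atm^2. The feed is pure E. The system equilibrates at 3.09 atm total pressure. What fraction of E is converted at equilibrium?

X = 0.337

Let X = conversion of E (basis 1 mol E); extent of reaction ξ = X.
Moles: n_E = 1 − X; n_B = 3X.
Summing: n_T = 1 + 2X.
Mole fractions y_i = n_i/n_T; K_p = p_B^3 / (p_E) with p_i = y_i·P.
Equating to 5.32 atm^2 and solving on 0 < X < 1: X = 0.337.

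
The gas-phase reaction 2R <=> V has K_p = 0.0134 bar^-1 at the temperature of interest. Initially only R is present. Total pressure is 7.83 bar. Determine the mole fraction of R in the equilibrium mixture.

Basis: 1 mol R initially; let X = conversion of R. Extent ξ = 0.5X.
Moles: n_R = 1 − X; n_V = 0.5X.
Summing: n_T = 1 − 0.5X.
y_i = n_i/n_T, p_i = y_i·P. K_p = p_V / (p_R^2).
Substituting and setting equal to 0.0134 bar^-1 gives a polynomial in X; the root in (0,1) is X = 0.161.
Then n_R = 0.839, n_T = 0.92, so y_R = 0.913.

y_R = 0.913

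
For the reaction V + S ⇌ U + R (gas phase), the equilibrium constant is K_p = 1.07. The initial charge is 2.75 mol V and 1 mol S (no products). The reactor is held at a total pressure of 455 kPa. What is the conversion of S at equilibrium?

Take 1 mol S as basis and let X be its fractional conversion, so ξ = X.
Mole table: n_V = 2.75 − X; n_S = 1 − X; n_U = X; n_R = X.
Total moles n_T = 3.75 (Δν = 0, constant).
Mole fractions y_i = n_i/n_T; K_p = p_U p_R / (p_V p_S) with p_i = y_i·P.
Substituting and setting equal to 1.07 gives a polynomial in X; the root in (0,1) is X = 0.743.

X = 0.743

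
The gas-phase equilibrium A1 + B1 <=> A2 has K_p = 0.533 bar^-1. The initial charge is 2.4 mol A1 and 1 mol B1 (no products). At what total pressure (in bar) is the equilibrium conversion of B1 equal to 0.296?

P = 1.16 bar

Basis: 1 mol B1 initially; let X = conversion of B1. Extent ξ = X.
Moles: n_A1 = 2.4 − X; n_B1 = 1 − X; n_A2 = X.
Summing: n_T = 3.4 − X.
K_p = p_A2 / (p_A1 p_B1) with p_i = (n_i/n_T)·P.
At X = 0.296: the mole-fraction product g(X) = Π y_i^ν_i = 0.6203. Since K_p = g(X)·P^{-1}, P = (g/K_p)^(1/1) = (0.6203/0.533)^(1/1) = 1.16 bar.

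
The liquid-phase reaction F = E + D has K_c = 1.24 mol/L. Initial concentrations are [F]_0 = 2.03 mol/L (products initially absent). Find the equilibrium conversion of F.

Let X = conversion of F; extent ξ = 2.03·X mol/L.
Concentrations: [F] = 2.03 − 2.03X; [E] = 2.03X; [D] = 2.03X.
K_c = [E] [D] / ([F]).
Setting equal to 1.24 and solving for X on (0,1) gives X = 0.534.

X = 0.534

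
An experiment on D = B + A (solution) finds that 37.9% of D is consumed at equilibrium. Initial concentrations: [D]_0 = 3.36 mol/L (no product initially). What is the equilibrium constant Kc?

Kc = 0.777 mol/L

Let X = conversion of D.
Concentrations: [D] = 3.36 − 3.36X; [B] = 3.36X; [A] = 3.36X.
At X = 0.379: [D] = 2.09, [B] = 1.27, [A] = 1.27.
Kc = [B] [A] / ([D]) = 0.777 mol/L.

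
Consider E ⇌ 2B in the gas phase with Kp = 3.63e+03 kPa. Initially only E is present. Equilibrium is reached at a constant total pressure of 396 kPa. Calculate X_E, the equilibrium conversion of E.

X = 0.834

Take 1 mol E as basis and let X be its fractional conversion, so ξ = X.
Species balance: n_E = 1 − X; n_B = 2X.
Total moles n_T = 1 + X.
y_i = n_i/n_T, p_i = y_i·P. Kp = p_B^2 / (p_E).
Equating to 3.63e+03 kPa and solving on 0 < X < 1: X = 0.834.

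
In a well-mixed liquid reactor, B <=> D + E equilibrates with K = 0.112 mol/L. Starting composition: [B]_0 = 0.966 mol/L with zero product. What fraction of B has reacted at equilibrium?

X = 0.287

Let X = conversion of B; extent ξ = 0.966·X mol/L.
Concentrations: [B] = 0.966 − 0.966X; [D] = 0.966X; [E] = 0.966X.
K = [D] [E] / ([B]).
Equating to 0.112 mol/L: the physical root is X = 0.287.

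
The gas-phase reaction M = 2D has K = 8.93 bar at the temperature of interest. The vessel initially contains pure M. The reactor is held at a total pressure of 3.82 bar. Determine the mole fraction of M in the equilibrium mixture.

y_M = 0.244

Let X = conversion of M (basis 1 mol M); extent of reaction ξ = X.
Moles: n_M = 1 − X; n_D = 2X.
n_T = Σnᵢ = 1 + X.
With p_i = (n_i/n_T)P, K = p_D^2 / (p_M).
Setting this equal to 8.93 bar and taking the physical root (0 < X < 1) gives X = 0.607.
Then n_M = 0.393, n_T = 1.61, so y_M = 0.244.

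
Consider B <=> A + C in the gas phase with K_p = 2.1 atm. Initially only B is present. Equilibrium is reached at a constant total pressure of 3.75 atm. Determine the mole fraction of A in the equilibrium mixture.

Basis: 1 mol B initially; let X = conversion of B. Extent ξ = X.
Mole table: n_B = 1 − X; n_A = X; n_C = X.
Summing: n_T = 1 + X.
Mole fractions y_i = n_i/n_T; K_p = p_A p_C / (p_B) with p_i = y_i·P.
Equating to 2.1 atm and solving on 0 < X < 1: X = 0.599.
Then n_A = 0.599, n_T = 1.6, so y_A = 0.375.

y_A = 0.375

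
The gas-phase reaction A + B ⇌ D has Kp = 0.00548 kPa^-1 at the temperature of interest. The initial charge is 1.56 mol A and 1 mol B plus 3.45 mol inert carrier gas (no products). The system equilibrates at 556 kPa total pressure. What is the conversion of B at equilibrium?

Basis: 1 mol B initially; let X = conversion of B. Extent ξ = X.
At extent ξ: n_A = 1.56 − X; n_B = 1 − X; n_D = X; n_I = 3.45 (inert).
n_T = Σnᵢ = 6.01 − X.
y_i = n_i/n_T, p_i = y_i·P. Kp = p_D / (p_A p_B).
Equating to 0.00548 kPa^-1 and solving on 0 < X < 1: X = 0.388.

X = 0.388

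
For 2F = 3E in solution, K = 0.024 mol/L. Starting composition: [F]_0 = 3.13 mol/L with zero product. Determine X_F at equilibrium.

X = 0.121

Let X = conversion of F; extent ξ = 3.13X/2 mol/L.
Concentrations: [F] = 3.13 − 3.13X; [E] = 4.7X.
K = [E]^3 / ([F]^2).
Equating to 0.024 mol/L: the physical root is X = 0.121.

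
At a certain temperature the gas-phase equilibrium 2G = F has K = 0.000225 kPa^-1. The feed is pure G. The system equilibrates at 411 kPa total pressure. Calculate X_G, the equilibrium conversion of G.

Basis: 1 mol G initially; let X = conversion of G. Extent ξ = 0.5X.
Moles: n_G = 1 − X; n_F = 0.5X.
Total moles n_T = 1 − 0.5X.
With p_i = (n_i/n_T)P, K = p_F / (p_G^2).
This yields a degree-2 equation in X; solving on (0,1), X = 0.146.

X = 0.146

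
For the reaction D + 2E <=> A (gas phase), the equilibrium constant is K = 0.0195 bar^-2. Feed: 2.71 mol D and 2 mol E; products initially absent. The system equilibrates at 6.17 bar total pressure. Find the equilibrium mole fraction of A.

y_A = 0.056

Basis: 2 mol E initially; let X = conversion of E. Extent ξ = X.
Species balance: n_D = 2.71 − X; n_E = 2 − 2X; n_A = X.
Summing: n_T = 4.71 − 2X.
Mole fractions y_i = n_i/n_T; K = p_A / (p_D p_E^2) with p_i = y_i·P.
Equating to 0.0195 bar^-2 and solving on 0 < X < 1: X = 0.238.
Then n_A = 0.238, n_T = 4.23, so y_A = 0.056.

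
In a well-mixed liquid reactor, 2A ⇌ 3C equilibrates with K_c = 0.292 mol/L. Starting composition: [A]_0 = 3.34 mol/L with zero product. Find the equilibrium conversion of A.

Let X = conversion of A; extent ξ = 3.34X/2 mol/L.
Concentrations: [A] = 3.34 − 3.34X; [C] = 5.01X.
K_c = [C]^3 / ([A]^2).
This equals 0.292 at X = 0.245 (the root in 0 < X < 1).

X = 0.245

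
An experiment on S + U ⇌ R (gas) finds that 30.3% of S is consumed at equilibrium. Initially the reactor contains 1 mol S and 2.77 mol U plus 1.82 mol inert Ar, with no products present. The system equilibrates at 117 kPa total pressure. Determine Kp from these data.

Basis: 1 mol S initially; let X = conversion of S. Extent ξ = X.
Species balance: n_S = 1 − X; n_U = 2.77 − X; n_R = X; n_I = 1.82 (inert).
Total moles n_T = 5.59 − X.
At X = 0.303: n_S = 0.697, n_U = 2.47, n_R = 0.303, n_T = 5.29.
p_i = (n_i/n_T)·P. Kp = p_R / (p_S p_U) = 0.00796 kPa^-1.

Kp = 0.00796 kPa^-1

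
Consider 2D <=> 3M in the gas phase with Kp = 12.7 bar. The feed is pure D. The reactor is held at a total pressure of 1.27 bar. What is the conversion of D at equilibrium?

Let X = conversion of D (basis 1 mol D); extent of reaction ξ = 0.5X.
At extent ξ: n_D = 1 − X; n_M = 1.5X.
Total moles n_T = 1 + 0.5X.
With p_i = (n_i/n_T)P, Kp = p_M^3 / (p_D^2).
Equating to 12.7 bar and solving on 0 < X < 1: X = 0.705.

X = 0.705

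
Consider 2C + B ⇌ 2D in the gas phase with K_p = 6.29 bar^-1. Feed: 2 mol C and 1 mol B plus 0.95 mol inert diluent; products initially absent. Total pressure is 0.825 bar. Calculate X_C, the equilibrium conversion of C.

X = 0.471

Let X = conversion of C (basis 2 mol C); extent of reaction ξ = X.
At extent ξ: n_C = 2 − 2X; n_B = 1 − X; n_D = 2X; n_I = 0.95 (inert).
Summing: n_T = 3.95 − X.
With p_i = (n_i/n_T)P, K_p = p_D^2 / (p_C^2 p_B).
This yields a degree-3 equation in X; solving on (0,1), X = 0.471.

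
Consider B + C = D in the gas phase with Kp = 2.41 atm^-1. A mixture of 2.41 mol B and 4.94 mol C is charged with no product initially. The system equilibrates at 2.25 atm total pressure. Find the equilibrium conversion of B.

Take 2.41 mol B as basis and let X be its fractional conversion, so ξ = 2.41X.
Mole table: n_B = 2.41 − 2.41X; n_C = 4.94 − 2.41X; n_D = 2.41X.
Summing: n_T = 7.35 − 2.41X.
Mole fractions y_i = n_i/n_T; Kp = p_D / (p_B p_C) with p_i = y_i·P.
Equating to 2.41 atm^-1 and solving on 0 < X < 1: X = 0.754.

X = 0.754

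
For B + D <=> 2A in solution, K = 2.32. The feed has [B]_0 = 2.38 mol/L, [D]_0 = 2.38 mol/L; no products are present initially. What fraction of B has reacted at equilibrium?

Let X = conversion of B; extent ξ = 2.38·X mol/L.
Concentrations: [B] = 2.38 − 2.38X; [D] = 2.38 − 2.38X; [A] = 4.76X.
K = [A]^2 / ([B] [D]).
Solving K = 2.32 for X ∈ (0,1): X = 0.432.

X = 0.432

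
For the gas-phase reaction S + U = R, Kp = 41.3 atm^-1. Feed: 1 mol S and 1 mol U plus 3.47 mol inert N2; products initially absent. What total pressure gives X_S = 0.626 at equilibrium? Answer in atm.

P = 0.525 atm

Take 1 mol S as basis and let X be its fractional conversion, so ξ = X.
Moles: n_S = 1 − X; n_U = 1 − X; n_R = X; n_I = 3.47 (inert).
Summing: n_T = 5.47 − X.
Kp = p_R / (p_S p_U) with p_i = (n_i/n_T)·P.
At X = 0.626: the mole-fraction product g(X) = Π y_i^ν_i = 21.68. Since Kp = g(X)·P^{-1}, P = (g/Kp)^(1/1) = (21.68/41.3)^(1/1) = 0.525 atm.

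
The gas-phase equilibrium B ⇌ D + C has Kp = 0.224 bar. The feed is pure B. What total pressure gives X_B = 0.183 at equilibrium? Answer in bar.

P = 6.46 bar

Let X = conversion of B (basis 1 mol B); extent of reaction ξ = X.
Moles: n_B = 1 − X; n_D = X; n_C = X.
n_T = Σnᵢ = 1 + X.
Kp = p_D p_C / (p_B) with p_i = (n_i/n_T)·P.
At X = 0.183: the mole-fraction product g(X) = Π y_i^ν_i = 0.03465. Since Kp = g(X)·P^{1}, P = (Kp/g)^(1/1) = (0.224/0.03465)^(1/1) = 6.46 bar.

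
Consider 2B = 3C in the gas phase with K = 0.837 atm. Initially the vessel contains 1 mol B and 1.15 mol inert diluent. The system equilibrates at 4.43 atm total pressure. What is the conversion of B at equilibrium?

Let X = conversion of B (basis 1 mol B); extent of reaction ξ = 0.5X.
Species balance: n_B = 1 − X; n_C = 1.5X; n_I = 1.15 (inert).
n_T = Σnᵢ = 2.15 + 0.5X.
y_i = n_i/n_T, p_i = y_i·P. K = p_C^3 / (p_B^2).
Equating to 0.837 atm and solving on 0 < X < 1: X = 0.372.

X = 0.372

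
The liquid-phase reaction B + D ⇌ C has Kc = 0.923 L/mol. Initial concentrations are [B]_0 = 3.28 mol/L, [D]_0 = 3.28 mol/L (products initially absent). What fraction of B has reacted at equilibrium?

Let X = conversion of B; extent ξ = 3.28·X mol/L.
Concentrations: [B] = 3.28 − 3.28X; [D] = 3.28 − 3.28X; [C] = 3.28X.
Kc = [C] / ([B] [D]).
Setting equal to 0.923 and solving for X on (0,1) gives X = 0.567.

X = 0.567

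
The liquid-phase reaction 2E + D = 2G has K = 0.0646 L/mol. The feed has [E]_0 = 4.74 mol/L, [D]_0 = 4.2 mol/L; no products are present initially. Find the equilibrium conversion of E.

Let X = conversion of E; extent ξ = 4.74X/2 mol/L.
Concentrations: [E] = 4.74 − 4.74X; [D] = 4.2 − 2.37X; [G] = 4.74X.
K = [G]^2 / ([E]^2 [D]).
Solving K = 0.0646 for X ∈ (0,1): X = 0.320.

X = 0.320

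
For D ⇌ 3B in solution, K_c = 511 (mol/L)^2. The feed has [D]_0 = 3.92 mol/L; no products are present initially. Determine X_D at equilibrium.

Let X = conversion of D; extent ξ = 3.92·X mol/L.
Concentrations: [D] = 3.92 − 3.92X; [B] = 11.8X.
K_c = [B]^3 / ([D]).
Solving K_c = 511 for X ∈ (0,1): X = 0.710.

X = 0.710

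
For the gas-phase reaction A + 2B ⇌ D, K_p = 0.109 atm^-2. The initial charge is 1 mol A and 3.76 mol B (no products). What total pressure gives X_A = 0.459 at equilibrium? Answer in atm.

P = 3.77 atm

Let X = conversion of A (basis 1 mol A); extent of reaction ξ = X.
Moles: n_A = 1 − X; n_B = 3.76 − 2X; n_D = X.
n_T = Σnᵢ = 4.76 − 2X.
K_p = p_D / (p_A p_B^2) with p_i = (n_i/n_T)·P.
At X = 0.459: the mole-fraction product g(X) = Π y_i^ν_i = 1.551. Since K_p = g(X)·P^{-2}, P = (g/K_p)^(1/2) = (1.551/0.109)^(1/2) = 3.77 atm.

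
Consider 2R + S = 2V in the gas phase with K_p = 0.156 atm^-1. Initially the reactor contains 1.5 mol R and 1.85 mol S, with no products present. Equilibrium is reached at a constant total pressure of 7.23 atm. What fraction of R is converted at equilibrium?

Let X = conversion of R (basis 1.5 mol R); extent of reaction ξ = 0.75X.
Species balance: n_R = 1.5 − 1.5X; n_S = 1.85 − 0.75X; n_V = 1.5X.
Total moles n_T = 3.35 − 0.75X.
y_i = n_i/n_T, p_i = y_i·P. K_p = p_V^2 / (p_R^2 p_S).
Equating to 0.156 atm^-1 and solving on 0 < X < 1: X = 0.430.

X = 0.430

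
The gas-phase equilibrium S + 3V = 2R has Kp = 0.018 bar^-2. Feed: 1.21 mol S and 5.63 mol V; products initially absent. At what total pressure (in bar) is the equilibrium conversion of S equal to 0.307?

P = 3.84 bar

Take 1.21 mol S as basis and let X be its fractional conversion, so ξ = 1.21X.
Moles: n_S = 1.21 − 1.21X; n_V = 5.63 − 3.63X; n_R = 2.42X.
n_T = Σnᵢ = 6.84 − 2.42X.
Kp = p_R^2 / (p_S p_V^3) with p_i = (n_i/n_T)·P.
At X = 0.307: the mole-fraction product g(X) = Π y_i^ν_i = 0.2658. Since Kp = g(X)·P^{-2}, P = (g/Kp)^(1/2) = (0.2658/0.018)^(1/2) = 3.84 bar.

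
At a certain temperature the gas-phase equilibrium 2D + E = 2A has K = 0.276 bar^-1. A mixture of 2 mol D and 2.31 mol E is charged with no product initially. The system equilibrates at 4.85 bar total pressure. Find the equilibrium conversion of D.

X = 0.446

Basis: 2 mol D initially; let X = conversion of D. Extent ξ = X.
Moles: n_D = 2 − 2X; n_E = 2.31 − X; n_A = 2X.
Summing: n_T = 4.31 − X.
y_i = n_i/n_T, p_i = y_i·P. K = p_A^2 / (p_D^2 p_E).
Substituting and setting equal to 0.276 bar^-1 gives a polynomial in X; the root in (0,1) is X = 0.446.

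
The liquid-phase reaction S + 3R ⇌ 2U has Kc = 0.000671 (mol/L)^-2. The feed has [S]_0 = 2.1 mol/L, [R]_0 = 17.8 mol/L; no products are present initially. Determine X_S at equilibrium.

X = 0.408

Let X = conversion of S; extent ξ = 2.1·X mol/L.
Concentrations: [S] = 2.1 − 2.1X; [R] = 17.8 − 6.3X; [U] = 4.2X.
Kc = [U]^2 / ([S] [R]^3).
Setting equal to 0.000671 and solving for X on (0,1) gives X = 0.408.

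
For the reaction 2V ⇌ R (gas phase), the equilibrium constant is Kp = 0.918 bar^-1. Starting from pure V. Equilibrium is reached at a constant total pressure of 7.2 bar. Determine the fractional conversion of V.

Take 1 mol V as basis and let X be its fractional conversion, so ξ = 0.5X.
Moles: n_V = 1 − X; n_R = 0.5X.
Total moles n_T = 1 − 0.5X.
y_i = n_i/n_T, p_i = y_i·P. Kp = p_R / (p_V^2).
Equating to 0.918 bar^-1 and solving on 0 < X < 1: X = 0.809.

X = 0.809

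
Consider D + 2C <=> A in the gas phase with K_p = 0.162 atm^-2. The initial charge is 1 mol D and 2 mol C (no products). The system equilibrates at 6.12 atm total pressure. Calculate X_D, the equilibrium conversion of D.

Basis: 1 mol D initially; let X = conversion of D. Extent ξ = X.
Moles: n_D = 1 − X; n_C = 2 − 2X; n_A = X.
Summing: n_T = 3 − 2X.
y_i = n_i/n_T, p_i = y_i·P. K_p = p_A / (p_D p_C^2).
Equating to 0.162 atm^-2 and solving on 0 < X < 1: X = 0.567.

X = 0.567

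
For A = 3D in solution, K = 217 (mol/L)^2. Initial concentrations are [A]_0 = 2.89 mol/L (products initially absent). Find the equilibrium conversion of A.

X = 0.677

Let X = conversion of A; extent ξ = 2.89·X mol/L.
Concentrations: [A] = 2.89 − 2.89X; [D] = 8.67X.
K = [D]^3 / ([A]).
Setting equal to 217 and solving for X on (0,1) gives X = 0.677.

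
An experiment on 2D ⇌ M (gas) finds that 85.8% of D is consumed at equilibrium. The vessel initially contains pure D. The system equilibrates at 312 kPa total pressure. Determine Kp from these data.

Take 1 mol D as basis and let X be its fractional conversion, so ξ = 0.5X.
Mole table: n_D = 1 − X; n_M = 0.5X.
n_T = Σnᵢ = 1 − 0.5X.
At X = 0.858: n_D = 0.142, n_M = 0.429, n_T = 0.571.
p_i = (n_i/n_T)·P. Kp = p_M / (p_D^2) = 0.0389 kPa^-1.

Kp = 0.0389 kPa^-1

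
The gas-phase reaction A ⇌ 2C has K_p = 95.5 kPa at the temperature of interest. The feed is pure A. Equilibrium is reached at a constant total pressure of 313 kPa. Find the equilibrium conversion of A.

X = 0.266

Take 1 mol A as basis and let X be its fractional conversion, so ξ = X.
At extent ξ: n_A = 1 − X; n_C = 2X.
Total moles n_T = 1 + X.
Mole fractions y_i = n_i/n_T; K_p = p_C^2 / (p_A) with p_i = y_i·P.
Substituting and setting equal to 95.5 kPa gives a polynomial in X; the root in (0,1) is X = 0.266.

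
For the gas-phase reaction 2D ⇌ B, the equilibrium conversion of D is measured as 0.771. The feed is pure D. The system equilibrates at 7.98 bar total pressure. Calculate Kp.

Take 1 mol D as basis and let X be its fractional conversion, so ξ = 0.5X.
Species balance: n_D = 1 − X; n_B = 0.5X.
Summing: n_T = 1 − 0.5X.
At X = 0.771: n_D = 0.229, n_B = 0.386, n_T = 0.615.
p_i = (n_i/n_T)·P. Kp = p_B / (p_D^2) = 0.566 bar^-1.

Kp = 0.566 bar^-1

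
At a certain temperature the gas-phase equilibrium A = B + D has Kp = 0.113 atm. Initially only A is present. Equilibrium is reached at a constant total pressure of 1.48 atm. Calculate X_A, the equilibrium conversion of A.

Take 1 mol A as basis and let X be its fractional conversion, so ξ = X.
Species balance: n_A = 1 − X; n_B = X; n_D = X.
n_T = Σnᵢ = 1 + X.
With p_i = (n_i/n_T)P, Kp = p_B p_D / (p_A).
Substituting and setting equal to 0.113 atm gives a polynomial in X; the root in (0,1) is X = 0.266.

X = 0.266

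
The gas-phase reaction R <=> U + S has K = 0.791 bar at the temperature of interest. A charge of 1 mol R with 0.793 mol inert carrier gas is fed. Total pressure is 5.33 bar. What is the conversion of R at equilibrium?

Basis: 1 mol R initially; let X = conversion of R. Extent ξ = X.
Species balance: n_R = 1 − X; n_U = X; n_S = X; n_I = 0.793 (inert).
Summing: n_T = 1.79 + X.
y_i = n_i/n_T, p_i = y_i·P. K = p_U p_S / (p_R).
Equating to 0.791 bar and solving on 0 < X < 1: X = 0.433.

X = 0.433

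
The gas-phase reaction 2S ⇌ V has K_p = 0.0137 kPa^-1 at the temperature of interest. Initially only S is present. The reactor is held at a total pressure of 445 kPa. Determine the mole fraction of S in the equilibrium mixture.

Let X = conversion of S (basis 1 mol S); extent of reaction ξ = 0.5X.
Moles: n_S = 1 − X; n_V = 0.5X.
n_T = Σnᵢ = 1 − 0.5X.
Mole fractions y_i = n_i/n_T; K_p = p_V / (p_S^2) with p_i = y_i·P.
This yields a degree-2 equation in X; solving on (0,1), X = 0.802.
Then n_S = 0.198, n_T = 0.599, so y_S = 0.331.

y_S = 0.331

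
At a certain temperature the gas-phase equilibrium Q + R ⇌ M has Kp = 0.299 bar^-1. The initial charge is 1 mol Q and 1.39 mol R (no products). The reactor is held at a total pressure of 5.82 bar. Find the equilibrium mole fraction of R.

y_R = 0.483

Take 1 mol Q as basis and let X be its fractional conversion, so ξ = X.
At extent ξ: n_Q = 1 − X; n_R = 1.39 − X; n_M = X.
Total moles n_T = 2.39 − X.
y_i = n_i/n_T, p_i = y_i·P. Kp = p_M / (p_Q p_R).
Substituting and setting equal to 0.299 bar^-1 gives a polynomial in X; the root in (0,1) is X = 0.457.
Then n_R = 0.933, n_T = 1.93, so y_R = 0.483.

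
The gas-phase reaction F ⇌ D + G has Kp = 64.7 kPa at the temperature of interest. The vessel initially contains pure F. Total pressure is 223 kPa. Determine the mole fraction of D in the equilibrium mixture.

y_D = 0.322

Basis: 1 mol F initially; let X = conversion of F. Extent ξ = X.
At extent ξ: n_F = 1 − X; n_D = X; n_G = X.
n_T = Σnᵢ = 1 + X.
With p_i = (n_i/n_T)P, Kp = p_D p_G / (p_F).
Substituting and setting equal to 64.7 kPa gives a polynomial in X; the root in (0,1) is X = 0.474.
Then n_D = 0.474, n_T = 1.47, so y_D = 0.322.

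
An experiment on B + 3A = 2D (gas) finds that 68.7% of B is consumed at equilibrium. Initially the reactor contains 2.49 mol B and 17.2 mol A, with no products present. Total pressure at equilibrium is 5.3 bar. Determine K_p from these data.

Take 2.49 mol B as basis and let X be its fractional conversion, so ξ = 2.49X.
At extent ξ: n_B = 2.49 − 2.49X; n_A = 17.2 − 7.47X; n_D = 4.98X.
Summing: n_T = 19.7 − 4.98X.
At X = 0.687: n_B = 0.779, n_A = 12.1, n_D = 3.42, n_T = 16.3.
p_i = (n_i/n_T)·P. K_p = p_D^2 / (p_B p_A^3) = 0.0805 bar^-2.

K_p = 0.0805 bar^-2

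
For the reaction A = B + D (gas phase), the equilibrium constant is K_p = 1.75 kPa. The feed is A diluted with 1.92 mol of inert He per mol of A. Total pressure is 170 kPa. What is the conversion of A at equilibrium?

Basis: 1 mol A initially; let X = conversion of A. Extent ξ = X.
Mole table: n_A = 1 − X; n_B = X; n_D = X; n_I = 1.92 (inert).
Summing: n_T = 2.92 + X.
With p_i = (n_i/n_T)P, K_p = p_B p_D / (p_A).
This yields a degree-2 equation in X; solving on (0,1), X = 0.163.

X = 0.163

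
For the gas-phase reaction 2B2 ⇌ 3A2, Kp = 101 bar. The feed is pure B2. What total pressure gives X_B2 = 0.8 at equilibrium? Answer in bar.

P = 3.27 bar

Let X = conversion of B2 (basis 1 mol B2); extent of reaction ξ = 0.5X.
Mole table: n_B2 = 1 − X; n_A2 = 1.5X.
Summing: n_T = 1 + 0.5X.
Kp = p_A2^3 / (p_B2^2) with p_i = (n_i/n_T)·P.
At X = 0.8: the mole-fraction product g(X) = Π y_i^ν_i = 30.86. Since Kp = g(X)·P^{1}, P = (Kp/g)^(1/1) = (101/30.86)^(1/1) = 3.27 bar.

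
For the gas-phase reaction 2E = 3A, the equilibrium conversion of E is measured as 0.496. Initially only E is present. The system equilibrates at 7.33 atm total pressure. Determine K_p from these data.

K_p = 9.52 atm

Take 1 mol E as basis and let X be its fractional conversion, so ξ = 0.5X.
Species balance: n_E = 1 − X; n_A = 1.5X.
Total moles n_T = 1 + 0.5X.
At X = 0.496: n_E = 0.504, n_A = 0.744, n_T = 1.25.
p_i = (n_i/n_T)·P. K_p = p_A^3 / (p_E^2) = 9.52 atm.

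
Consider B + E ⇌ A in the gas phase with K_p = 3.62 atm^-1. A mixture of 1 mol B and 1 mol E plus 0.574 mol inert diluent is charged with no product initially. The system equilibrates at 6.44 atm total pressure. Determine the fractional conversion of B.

X = 0.757

Let X = conversion of B (basis 1 mol B); extent of reaction ξ = X.
Mole table: n_B = 1 − X; n_E = 1 − X; n_A = X; n_I = 0.574 (inert).
Total moles n_T = 2.57 − X.
Mole fractions y_i = n_i/n_T; K_p = p_A / (p_B p_E) with p_i = y_i·P.
Substituting and setting equal to 3.62 atm^-1 gives a polynomial in X; the root in (0,1) is X = 0.757.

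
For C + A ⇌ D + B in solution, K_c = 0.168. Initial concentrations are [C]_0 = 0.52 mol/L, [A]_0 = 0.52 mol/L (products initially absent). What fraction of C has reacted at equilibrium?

Let X = conversion of C; extent ξ = 0.52·X mol/L.
Concentrations: [C] = 0.52 − 0.52X; [A] = 0.52 − 0.52X; [D] = 0.52X; [B] = 0.52X.
K_c = [D] [B] / ([C] [A]).
This equals 0.168 at X = 0.291 (the root in 0 < X < 1).

X = 0.291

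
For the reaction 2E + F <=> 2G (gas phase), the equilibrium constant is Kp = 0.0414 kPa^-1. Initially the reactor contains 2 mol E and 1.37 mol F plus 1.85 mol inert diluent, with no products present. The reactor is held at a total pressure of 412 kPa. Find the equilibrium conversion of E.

X = 0.625

Basis: 2 mol E initially; let X = conversion of E. Extent ξ = X.
Mole table: n_E = 2 − 2X; n_F = 1.37 − X; n_G = 2X; n_I = 1.85 (inert).
n_T = Σnᵢ = 5.22 − X.
With p_i = (n_i/n_T)P, Kp = p_G^2 / (p_E^2 p_F).
Equating to 0.0414 kPa^-1 and solving on 0 < X < 1: X = 0.625.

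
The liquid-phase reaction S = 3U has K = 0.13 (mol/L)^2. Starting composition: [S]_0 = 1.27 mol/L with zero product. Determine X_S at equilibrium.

X = 0.137

Let X = conversion of S; extent ξ = 1.27·X mol/L.
Concentrations: [S] = 1.27 − 1.27X; [U] = 3.81X.
K = [U]^3 / ([S]).
Equating to 0.13 (mol/L)^2: the physical root is X = 0.137.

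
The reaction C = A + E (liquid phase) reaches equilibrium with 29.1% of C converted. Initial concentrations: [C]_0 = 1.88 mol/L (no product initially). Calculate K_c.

K_c = 0.225 mol/L

Let X = conversion of C.
Concentrations: [C] = 1.88 − 1.88X; [A] = 1.88X; [E] = 1.88X.
At X = 0.291: [C] = 1.33, [A] = 0.547, [E] = 0.547.
K_c = [A] [E] / ([C]) = 0.225 mol/L.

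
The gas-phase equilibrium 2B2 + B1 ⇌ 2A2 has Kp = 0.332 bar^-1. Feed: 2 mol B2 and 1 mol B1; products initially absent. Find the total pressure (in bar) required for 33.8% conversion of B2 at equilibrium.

P = 3.16 bar

Basis: 2 mol B2 initially; let X = conversion of B2. Extent ξ = X.
Moles: n_B2 = 2 − 2X; n_B1 = 1 − X; n_A2 = 2X.
n_T = Σnᵢ = 3 − X.
Kp = p_A2^2 / (p_B2^2 p_B1) with p_i = (n_i/n_T)·P.
At X = 0.338: the mole-fraction product g(X) = Π y_i^ν_i = 1.048. Since Kp = g(X)·P^{-1}, P = (g/Kp)^(1/1) = (1.048/0.332)^(1/1) = 3.16 bar.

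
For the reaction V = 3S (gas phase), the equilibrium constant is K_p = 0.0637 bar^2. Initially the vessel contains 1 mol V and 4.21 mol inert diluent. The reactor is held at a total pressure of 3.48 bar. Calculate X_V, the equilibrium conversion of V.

X = 0.171

Basis: 1 mol V initially; let X = conversion of V. Extent ξ = X.
Mole table: n_V = 1 − X; n_S = 3X; n_I = 4.21 (inert).
Summing: n_T = 5.21 + 2X.
Mole fractions y_i = n_i/n_T; K_p = p_S^3 / (p_V) with p_i = y_i·P.
This yields a degree-3 equation in X; solving on (0,1), X = 0.171.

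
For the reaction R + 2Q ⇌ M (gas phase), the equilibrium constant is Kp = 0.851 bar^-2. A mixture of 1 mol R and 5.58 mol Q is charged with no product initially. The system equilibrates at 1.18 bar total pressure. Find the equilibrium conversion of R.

X = 0.446

Let X = conversion of R (basis 1 mol R); extent of reaction ξ = X.
Species balance: n_R = 1 − X; n_Q = 5.58 − 2X; n_M = X.
n_T = Σnᵢ = 6.58 − 2X.
Mole fractions y_i = n_i/n_T; Kp = p_M / (p_R p_Q^2) with p_i = y_i·P.
Setting this equal to 0.851 bar^-2 and taking the physical root (0 < X < 1) gives X = 0.446.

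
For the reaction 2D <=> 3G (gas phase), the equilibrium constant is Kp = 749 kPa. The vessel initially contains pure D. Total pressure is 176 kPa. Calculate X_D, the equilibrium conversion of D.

X = 0.620

Basis: 1 mol D initially; let X = conversion of D. Extent ξ = 0.5X.
At extent ξ: n_D = 1 − X; n_G = 1.5X.
Total moles n_T = 1 + 0.5X.
With p_i = (n_i/n_T)P, Kp = p_G^3 / (p_D^2).
This yields a degree-3 equation in X; solving on (0,1), X = 0.620.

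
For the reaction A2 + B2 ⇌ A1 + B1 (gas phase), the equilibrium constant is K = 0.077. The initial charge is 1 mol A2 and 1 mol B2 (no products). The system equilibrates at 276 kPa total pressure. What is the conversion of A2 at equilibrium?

Take 1 mol A2 as basis and let X be its fractional conversion, so ξ = X.
Moles: n_A2 = 1 − X; n_B2 = 1 − X; n_A1 = X; n_B1 = X.
Since Δν = 0, n_T = 2 throughout.
y_i = n_i/n_T, p_i = y_i·P. K = p_A1 p_B1 / (p_A2 p_B2).
Equating to 0.077 and solving on 0 < X < 1: X = 0.217.

X = 0.217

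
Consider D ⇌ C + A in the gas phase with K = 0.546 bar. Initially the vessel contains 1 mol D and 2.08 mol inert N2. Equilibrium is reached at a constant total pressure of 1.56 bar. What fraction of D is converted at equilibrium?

X = 0.664

Let X = conversion of D (basis 1 mol D); extent of reaction ξ = X.
Mole table: n_D = 1 − X; n_C = X; n_A = X; n_I = 2.08 (inert).
Summing: n_T = 3.08 + X.
y_i = n_i/n_T, p_i = y_i·P. K = p_C p_A / (p_D).
Substituting and setting equal to 0.546 bar gives a polynomial in X; the root in (0,1) is X = 0.664.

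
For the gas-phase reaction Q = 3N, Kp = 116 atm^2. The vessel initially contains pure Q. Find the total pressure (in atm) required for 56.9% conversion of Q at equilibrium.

Let X = conversion of Q (basis 1 mol Q); extent of reaction ξ = X.
Species balance: n_Q = 1 − X; n_N = 3X.
Summing: n_T = 1 + 2X.
Kp = p_N^3 / (p_Q) with p_i = (n_i/n_T)·P.
At X = 0.569: the mole-fraction product g(X) = Π y_i^ν_i = 2.525. Since Kp = g(X)·P^{2}, P = (Kp/g)^(1/2) = (116/2.525)^(1/2) = 6.78 atm.

P = 6.78 atm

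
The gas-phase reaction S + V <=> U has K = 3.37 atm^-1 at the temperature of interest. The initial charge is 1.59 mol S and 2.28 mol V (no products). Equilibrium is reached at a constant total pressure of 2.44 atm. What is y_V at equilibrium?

y_V = 0.400

Let X = conversion of S (basis 1.59 mol S); extent of reaction ξ = 1.59X.
At extent ξ: n_S = 1.59 − 1.59X; n_V = 2.28 − 1.59X; n_U = 1.59X.
n_T = Σnᵢ = 3.87 − 1.59X.
With p_i = (n_i/n_T)P, K = p_U / (p_S p_V).
Equating to 3.37 atm^-1 and solving on 0 < X < 1: X = 0.767.
Then n_V = 1.06, n_T = 2.65, so y_V = 0.400.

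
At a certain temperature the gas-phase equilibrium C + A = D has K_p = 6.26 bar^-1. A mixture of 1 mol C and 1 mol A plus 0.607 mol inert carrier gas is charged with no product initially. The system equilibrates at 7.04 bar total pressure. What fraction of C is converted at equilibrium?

X = 0.818

Basis: 1 mol C initially; let X = conversion of C. Extent ξ = X.
Species balance: n_C = 1 − X; n_A = 1 − X; n_D = X; n_I = 0.607 (inert).
Total moles n_T = 2.61 − X.
Mole fractions y_i = n_i/n_T; K_p = p_D / (p_C p_A) with p_i = y_i·P.
This yields a degree-2 equation in X; solving on (0,1), X = 0.818.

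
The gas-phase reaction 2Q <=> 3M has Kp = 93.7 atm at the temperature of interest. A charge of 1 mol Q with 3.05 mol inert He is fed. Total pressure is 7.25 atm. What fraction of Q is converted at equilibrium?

Basis: 1 mol Q initially; let X = conversion of Q. Extent ξ = 0.5X.
Species balance: n_Q = 1 − X; n_M = 1.5X; n_I = 3.05 (inert).
Summing: n_T = 4.05 + 0.5X.
Mole fractions y_i = n_i/n_T; Kp = p_M^3 / (p_Q^2) with p_i = y_i·P.
Substituting and setting equal to 93.7 atm gives a polynomial in X; the root in (0,1) is X = 0.820.

X = 0.820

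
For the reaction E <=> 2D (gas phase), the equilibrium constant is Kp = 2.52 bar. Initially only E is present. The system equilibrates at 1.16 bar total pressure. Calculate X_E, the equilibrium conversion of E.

Take 1 mol E as basis and let X be its fractional conversion, so ξ = X.
Mole table: n_E = 1 − X; n_D = 2X.
Summing: n_T = 1 + X.
y_i = n_i/n_T, p_i = y_i·P. Kp = p_D^2 / (p_E).
Substituting and setting equal to 2.52 bar gives a polynomial in X; the root in (0,1) is X = 0.593.

X = 0.593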